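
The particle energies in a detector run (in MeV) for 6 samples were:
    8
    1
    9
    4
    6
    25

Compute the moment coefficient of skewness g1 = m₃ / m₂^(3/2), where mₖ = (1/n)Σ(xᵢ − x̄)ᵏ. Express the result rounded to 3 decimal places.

x̄ = (8 + 1 + 9 + 4 + 6 + 25) / 6 = 8.8333
deviations (xᵢ − x̄): -0.8333, -7.8333, 0.1667, -4.8333, -2.8333, 16.1667
Σ(xᵢ − x̄)² = 354.8333 ⇒ m₂ = 354.8333/6 = 59.13889
Σ(xᵢ − x̄)³ = 3608.4444 ⇒ m₃ = 3608.4444/6 = 601.40741
m₂^(3/2) = 59.13889^(1.5) = 454.78878
g1 = m₃ / m₂^(3/2) = 601.40741 / 454.78878 ≈ 1.322

1.322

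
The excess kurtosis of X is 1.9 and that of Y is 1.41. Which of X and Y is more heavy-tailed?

X

Higher excess kurtosis ⇒ heavier tails relative to the normal distribution.
1.9 vs 1.41: the larger is 1.9, so X has heavier tails.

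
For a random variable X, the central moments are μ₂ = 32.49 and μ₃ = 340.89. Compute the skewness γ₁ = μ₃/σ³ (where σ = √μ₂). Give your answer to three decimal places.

σ = √μ₂ = √32.49 = 5.70000
σ³ = μ₂^(3/2) = 185.19300
γ₁ = μ₃/σ³ = 340.89 / 185.19300 ≈ 1.841

1.841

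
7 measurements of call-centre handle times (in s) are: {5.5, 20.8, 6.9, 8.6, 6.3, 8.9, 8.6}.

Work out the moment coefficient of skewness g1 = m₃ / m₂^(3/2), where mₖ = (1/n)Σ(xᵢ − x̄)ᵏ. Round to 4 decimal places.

x̄ = (5.5 + 20.8 + 6.9 + 8.6 + 6.3 + 8.9 + 8.6) / 7 = 9.3714
deviations (xᵢ − x̄): -3.8714, 11.4286, -2.4714, -0.7714, -3.0714, -0.4714, -0.7714
Σ(xᵢ − x̄)² = 162.5543 ⇒ m₂ = 162.5543/7 = 23.22204
Σ(xᵢ − x̄)³ = 1389.5934 ⇒ m₃ = 1389.5934/7 = 198.51334
m₂^(3/2) = 23.22204^(1.5) = 111.90528
g1 = m₃ / m₂^(3/2) = 198.51334 / 111.90528 ≈ 1.7739

1.7739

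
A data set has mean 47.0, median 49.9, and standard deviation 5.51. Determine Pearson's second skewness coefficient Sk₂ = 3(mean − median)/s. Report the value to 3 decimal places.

-1.579

Sk₂ = 3(47.0 − 49.9) / 5.51 = 3 × -2.9000 / 5.51
    = -8.7000 / 5.51 ≈ -1.579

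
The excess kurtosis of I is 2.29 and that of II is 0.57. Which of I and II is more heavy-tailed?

Higher excess kurtosis ⇒ heavier tails relative to the normal distribution.
2.29 vs 0.57: the larger is 2.29, so I has heavier tails.

I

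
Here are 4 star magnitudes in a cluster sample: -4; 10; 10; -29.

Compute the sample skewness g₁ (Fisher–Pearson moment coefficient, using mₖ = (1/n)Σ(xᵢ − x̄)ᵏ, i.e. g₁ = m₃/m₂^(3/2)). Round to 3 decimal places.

-0.769

x̄ = (-4 + 10 + 10 - 29) / 4 = -3.2500
deviations (xᵢ − x̄): -0.7500, 13.2500, 13.2500, -25.7500
Σ(xᵢ − x̄)² = 1014.7500 ⇒ m₂ = 1014.7500/4 = 253.68750
Σ(xᵢ − x̄)³ = -12421.8750 ⇒ m₃ = -12421.8750/4 = -3105.46875
m₂^(3/2) = 253.68750^(1.5) = 4040.62553
g₁ = m₃ / m₂^(3/2) = -3105.46875 / 4040.62553 ≈ -0.769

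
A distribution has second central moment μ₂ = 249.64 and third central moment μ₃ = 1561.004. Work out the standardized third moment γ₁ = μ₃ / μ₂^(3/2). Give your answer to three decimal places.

σ = √μ₂ = √249.64 = 15.80000
σ³ = μ₂^(3/2) = 3944.31200
γ₁ = μ₃/σ³ = 1561.004 / 3944.31200 ≈ 0.396

0.396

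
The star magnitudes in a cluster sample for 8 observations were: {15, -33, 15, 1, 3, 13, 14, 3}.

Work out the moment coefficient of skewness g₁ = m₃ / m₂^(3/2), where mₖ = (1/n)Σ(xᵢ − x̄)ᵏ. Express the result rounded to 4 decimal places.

x̄ = (15 - 33 + 15 + 1 + 3 + 13 + 14 + 3) / 8 = 3.8750
deviations (xᵢ − x̄): 11.1250, -36.8750, 11.1250, -2.8750, -0.8750, 9.1250, 10.1250, -0.8750
Σ(xᵢ − x̄)² = 1802.8750 ⇒ m₂ = 1802.8750/8 = 225.35938
Σ(xᵢ − x̄)³ = -45614.9063 ⇒ m₃ = -45614.9063/8 = -5701.86328
m₂^(3/2) = 225.35938^(1.5) = 3383.08917
g₁ = m₃ / m₂^(3/2) = -5701.86328 / 3383.08917 ≈ -1.6854

-1.6854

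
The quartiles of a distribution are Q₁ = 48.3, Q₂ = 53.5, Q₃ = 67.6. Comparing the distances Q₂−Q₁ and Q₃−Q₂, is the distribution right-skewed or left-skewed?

Q₂ − Q₁ = 5.2;  Q₃ − Q₂ = 14.1
Q₃ − Q₂ > Q₂ − Q₁ ⇒ the upper half is more spread out ⇒ right-skewed.

right-skewed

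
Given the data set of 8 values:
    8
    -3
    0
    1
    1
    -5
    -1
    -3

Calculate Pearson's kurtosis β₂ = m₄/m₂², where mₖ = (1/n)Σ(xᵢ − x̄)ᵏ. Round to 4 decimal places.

3.5103

x̄ = -0.2500
Σ(xᵢ − x̄)² = 109.5000 ⇒ m₂ = 13.68750
Σ(xᵢ − x̄)⁴ = 5261.1563 ⇒ m₄ = 657.64453
m₂² = 187.34766
β₂ = m₄/m₂² = 657.64453 / 187.34766 ≈ 3.5103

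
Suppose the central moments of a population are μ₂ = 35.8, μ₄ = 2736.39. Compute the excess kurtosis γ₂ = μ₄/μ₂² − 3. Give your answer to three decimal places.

-0.865

μ₂² = 35.8² = 1281.64000
μ₄/μ₂² = 2736.39 / 1281.64000 = 2.13507
γ₂ = 2.13507 − 3 ≈ -0.865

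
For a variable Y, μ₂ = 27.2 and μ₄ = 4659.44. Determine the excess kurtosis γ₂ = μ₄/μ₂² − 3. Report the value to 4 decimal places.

3.2979

μ₂² = 27.2² = 739.84000
μ₄/μ₂² = 4659.44 / 739.84000 = 6.29790
γ₂ = 6.29790 − 3 ≈ 3.2979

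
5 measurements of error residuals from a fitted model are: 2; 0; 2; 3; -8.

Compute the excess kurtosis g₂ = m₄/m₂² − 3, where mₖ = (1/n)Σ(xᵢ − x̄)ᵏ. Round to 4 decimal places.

x̄ = -0.2000
Σ(xᵢ − x̄)² = 80.8000 ⇒ m₂ = 16.16000
Σ(xᵢ − x̄)⁴ = 3853.2160 ⇒ m₄ = 770.64320
m₂² = 261.14560
g₂ = m₄/m₂² − 3 = 2.95101 − 3 ≈ -0.0490

-0.0490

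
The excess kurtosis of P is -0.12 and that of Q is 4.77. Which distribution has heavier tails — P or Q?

Higher excess kurtosis ⇒ heavier tails relative to the normal distribution.
-0.12 vs 4.77: the larger is 4.77, so Q has heavier tails. (Q is leptokurtic — heavier-than-normal tails; the other is platykurtic.)

Q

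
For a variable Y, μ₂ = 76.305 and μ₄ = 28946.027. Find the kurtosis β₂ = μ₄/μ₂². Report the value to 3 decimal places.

4.971

μ₂² = 76.305² = 5822.45303
μ₄/μ₂² = 28946.027 / 5822.45303 = 4.97145
β₂ ≈ 4.971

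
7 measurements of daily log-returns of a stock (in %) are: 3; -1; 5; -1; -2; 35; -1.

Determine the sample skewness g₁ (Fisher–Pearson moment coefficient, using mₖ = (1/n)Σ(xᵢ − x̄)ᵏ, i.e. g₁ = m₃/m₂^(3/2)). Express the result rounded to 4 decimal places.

x̄ = (3 - 1 + 5 - 1 - 2 + 35 - 1) / 7 = 5.4286
deviations (xᵢ − x̄): -2.4286, -6.4286, -0.4286, -6.4286, -7.4286, 29.5714, -6.4286
Σ(xᵢ − x̄)² = 1059.7143 ⇒ m₂ = 1059.7143/7 = 151.38776
Σ(xᵢ − x̄)³ = 24637.9592 ⇒ m₃ = 24637.9592/7 = 3519.70845
m₂^(3/2) = 151.38776^(1.5) = 1862.67087
g₁ = m₃ / m₂^(3/2) = 3519.70845 / 1862.67087 ≈ 1.8896

1.8896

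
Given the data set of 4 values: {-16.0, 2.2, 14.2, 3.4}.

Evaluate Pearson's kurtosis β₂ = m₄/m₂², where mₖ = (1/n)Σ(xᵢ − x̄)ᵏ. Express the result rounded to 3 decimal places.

x̄ = 0.9500
Σ(xᵢ − x̄)² = 470.4300 ⇒ m₂ = 117.60750
Σ(xᵢ − x̄)⁴ = 113403.3893 ⇒ m₄ = 28350.84733
m₂² = 13831.52406
β₂ = m₄/m₂² = 28350.84733 / 13831.52406 ≈ 2.050

2.050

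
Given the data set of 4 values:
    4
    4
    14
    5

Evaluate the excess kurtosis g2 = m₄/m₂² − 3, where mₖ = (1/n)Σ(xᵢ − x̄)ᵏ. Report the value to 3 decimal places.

-0.693

x̄ = 6.7500
Σ(xᵢ − x̄)² = 70.7500 ⇒ m₂ = 17.68750
Σ(xᵢ − x̄)⁴ = 2886.5781 ⇒ m₄ = 721.64453
m₂² = 312.84766
g2 = m₄/m₂² − 3 = 2.30670 − 3 ≈ -0.693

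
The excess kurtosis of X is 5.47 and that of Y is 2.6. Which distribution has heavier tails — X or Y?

Higher excess kurtosis ⇒ heavier tails relative to the normal distribution.
5.47 vs 2.6: the larger is 5.47, so X has heavier tails.

X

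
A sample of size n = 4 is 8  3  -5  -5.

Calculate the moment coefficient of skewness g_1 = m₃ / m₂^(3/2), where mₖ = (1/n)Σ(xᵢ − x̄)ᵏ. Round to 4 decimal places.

0.2895

x̄ = (8 + 3 - 5 - 5) / 4 = 0.2500
deviations (xᵢ − x̄): 7.7500, 2.7500, -5.2500, -5.2500
Σ(xᵢ − x̄)² = 122.7500 ⇒ m₂ = 122.7500/4 = 30.68750
Σ(xᵢ − x̄)³ = 196.8750 ⇒ m₃ = 196.8750/4 = 49.21875
m₂^(3/2) = 30.68750^(1.5) = 169.99739
g_1 = m₃ / m₂^(3/2) = 49.21875 / 169.99739 ≈ 0.2895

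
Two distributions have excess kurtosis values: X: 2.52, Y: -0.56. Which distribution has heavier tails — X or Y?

Higher excess kurtosis ⇒ heavier tails relative to the normal distribution.
2.52 vs -0.56: the larger is 2.52, so X has heavier tails. (X is leptokurtic — heavier-than-normal tails; the other is platykurtic.)

X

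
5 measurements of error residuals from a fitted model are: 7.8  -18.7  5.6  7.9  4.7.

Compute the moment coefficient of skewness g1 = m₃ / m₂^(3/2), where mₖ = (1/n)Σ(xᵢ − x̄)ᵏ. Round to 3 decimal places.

-1.445

x̄ = (7.8 - 18.7 + 5.6 + 7.9 + 4.7) / 5 = 1.4600
deviations (xᵢ − x̄): 6.3400, -20.1600, 4.1400, 6.4400, 3.2400
Σ(xᵢ − x̄)² = 515.7320 ⇒ m₂ = 515.7320/5 = 103.14640
Σ(xᵢ − x̄)³ = -7566.6398 ⇒ m₃ = -7566.6398/5 = -1513.32797
m₂^(3/2) = 103.14640^(1.5) = 1047.56532
g1 = m₃ / m₂^(3/2) = -1513.32797 / 1047.56532 ≈ -1.445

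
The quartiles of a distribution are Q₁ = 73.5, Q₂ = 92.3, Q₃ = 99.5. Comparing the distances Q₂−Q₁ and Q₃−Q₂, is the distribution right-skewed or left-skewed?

left-skewed

Q₂ − Q₁ = 18.8;  Q₃ − Q₂ = 7.2
Q₂ − Q₁ > Q₃ − Q₂ ⇒ the lower half is more spread out ⇒ left-skewed.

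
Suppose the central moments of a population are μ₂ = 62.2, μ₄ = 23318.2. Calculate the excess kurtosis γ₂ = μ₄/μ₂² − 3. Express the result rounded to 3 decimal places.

μ₂² = 62.2² = 3868.84000
μ₄/μ₂² = 23318.2 / 3868.84000 = 6.02718
γ₂ = 6.02718 − 3 ≈ 3.027

3.027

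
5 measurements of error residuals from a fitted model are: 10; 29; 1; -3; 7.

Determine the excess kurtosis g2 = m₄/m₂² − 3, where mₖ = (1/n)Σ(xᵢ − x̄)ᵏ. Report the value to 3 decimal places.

x̄ = 8.8000
Σ(xᵢ − x̄)² = 612.8000 ⇒ m₂ = 122.56000
Σ(xᵢ − x̄)⁴ = 189598.4960 ⇒ m₄ = 37919.69920
m₂² = 15020.95360
g2 = m₄/m₂² − 3 = 2.52445 − 3 ≈ -0.476

-0.476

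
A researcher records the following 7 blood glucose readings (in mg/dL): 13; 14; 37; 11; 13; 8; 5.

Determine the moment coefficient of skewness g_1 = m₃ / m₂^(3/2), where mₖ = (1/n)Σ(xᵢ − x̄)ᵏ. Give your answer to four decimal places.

1.6308

x̄ = (13 + 14 + 37 + 11 + 13 + 8 + 5) / 7 = 14.4286
deviations (xᵢ − x̄): -1.4286, -0.4286, 22.5714, -3.4286, -1.4286, -6.4286, -9.4286
Σ(xᵢ − x̄)² = 655.7143 ⇒ m₂ = 655.7143/7 = 93.67347
Σ(xᵢ − x̄)³ = 10349.3878 ⇒ m₃ = 10349.3878/7 = 1478.48397
m₂^(3/2) = 93.67347^(1.5) = 906.61919
g_1 = m₃ / m₂^(3/2) = 1478.48397 / 906.61919 ≈ 1.6308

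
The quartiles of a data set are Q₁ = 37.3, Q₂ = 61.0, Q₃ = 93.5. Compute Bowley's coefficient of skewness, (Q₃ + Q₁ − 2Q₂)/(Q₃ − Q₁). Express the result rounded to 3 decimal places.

0.157

numerator: Q₃ + Q₁ − 2Q₂ = 93.5 + 37.3 − 2×61.0 = 8.8000
denominator: Q₃ − Q₁ = 93.5 − 37.3 = 56.2000
Bowley skewness = 8.8000 / 56.2000 ≈ 0.157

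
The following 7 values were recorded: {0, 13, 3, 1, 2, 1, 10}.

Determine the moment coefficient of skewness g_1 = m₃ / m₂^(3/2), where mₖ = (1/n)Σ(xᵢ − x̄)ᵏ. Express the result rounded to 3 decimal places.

x̄ = (0 + 13 + 3 + 1 + 2 + 1 + 10) / 7 = 4.2857
deviations (xᵢ − x̄): -4.2857, 8.7143, -1.2857, -3.2857, -2.2857, -3.2857, 5.7143
Σ(xᵢ − x̄)² = 155.4286 ⇒ m₂ = 155.4286/7 = 22.20408
Σ(xᵢ − x̄)³ = 684.6122 ⇒ m₃ = 684.6122/7 = 97.80175
m₂^(3/2) = 22.20408^(1.5) = 104.62831
g_1 = m₃ / m₂^(3/2) = 97.80175 / 104.62831 ≈ 0.935

0.935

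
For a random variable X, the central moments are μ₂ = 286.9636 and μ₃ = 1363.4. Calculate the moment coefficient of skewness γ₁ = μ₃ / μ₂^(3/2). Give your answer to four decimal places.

σ = √μ₂ = √286.9636 = 16.94000
σ³ = μ₂^(3/2) = 4861.16338
γ₁ = μ₃/σ³ = 1363.4 / 4861.16338 ≈ 0.2805

0.2805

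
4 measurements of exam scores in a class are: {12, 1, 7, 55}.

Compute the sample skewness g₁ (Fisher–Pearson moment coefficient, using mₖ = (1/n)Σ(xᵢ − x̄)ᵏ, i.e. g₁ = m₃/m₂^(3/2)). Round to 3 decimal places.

x̄ = (12 + 1 + 7 + 55) / 4 = 18.7500
deviations (xᵢ − x̄): -6.7500, -17.7500, -11.7500, 36.2500
Σ(xᵢ − x̄)² = 1812.7500 ⇒ m₂ = 1812.7500/4 = 453.18750
Σ(xᵢ − x̄)³ = 40112.6250 ⇒ m₃ = 40112.6250/4 = 10028.15625
m₂^(3/2) = 453.18750^(1.5) = 9647.54657
g₁ = m₃ / m₂^(3/2) = 10028.15625 / 9647.54657 ≈ 1.039

1.039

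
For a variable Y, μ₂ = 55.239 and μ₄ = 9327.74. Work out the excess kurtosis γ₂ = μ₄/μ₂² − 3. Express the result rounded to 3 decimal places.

0.057

μ₂² = 55.239² = 3051.34712
μ₄/μ₂² = 9327.74 / 3051.34712 = 3.05693
γ₂ = 3.05693 − 3 ≈ 0.057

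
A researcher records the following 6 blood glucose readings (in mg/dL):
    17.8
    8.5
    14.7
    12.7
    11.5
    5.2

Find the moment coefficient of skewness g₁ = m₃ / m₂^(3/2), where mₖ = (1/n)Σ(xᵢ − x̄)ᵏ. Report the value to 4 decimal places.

x̄ = (17.8 + 8.5 + 14.7 + 12.7 + 11.5 + 5.2) / 6 = 11.7333
deviations (xᵢ − x̄): 6.0667, -3.2333, 2.9667, 0.9667, -0.2333, -6.5333
Σ(xᵢ − x̄)² = 99.7333 ⇒ m₂ = 99.7333/6 = 16.62222
Σ(xᵢ − x̄)³ = -62.3936 ⇒ m₃ = -62.3936/6 = -10.39893
m₂^(3/2) = 16.62222^(1.5) = 67.76940
g₁ = m₃ / m₂^(3/2) = -10.39893 / 67.76940 ≈ -0.1534

-0.1534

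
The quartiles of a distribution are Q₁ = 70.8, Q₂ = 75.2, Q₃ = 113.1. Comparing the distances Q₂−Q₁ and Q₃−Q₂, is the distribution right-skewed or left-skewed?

right-skewed

Q₂ − Q₁ = 4.4;  Q₃ − Q₂ = 37.9
Q₃ − Q₂ > Q₂ − Q₁ ⇒ the upper half is more spread out ⇒ right-skewed.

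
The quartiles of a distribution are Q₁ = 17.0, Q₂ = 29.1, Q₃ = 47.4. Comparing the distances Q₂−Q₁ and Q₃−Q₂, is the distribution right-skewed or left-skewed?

right-skewed

Q₂ − Q₁ = 12.1;  Q₃ − Q₂ = 18.3
Q₃ − Q₂ > Q₂ − Q₁ ⇒ the upper half is more spread out ⇒ right-skewed.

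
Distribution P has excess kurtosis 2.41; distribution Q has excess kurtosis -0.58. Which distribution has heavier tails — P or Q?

P

Higher excess kurtosis ⇒ heavier tails relative to the normal distribution.
2.41 vs -0.58: the larger is 2.41, so P has heavier tails. (P is leptokurtic — heavier-than-normal tails; the other is platykurtic.)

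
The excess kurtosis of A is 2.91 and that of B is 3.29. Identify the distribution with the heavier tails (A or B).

B

Higher excess kurtosis ⇒ heavier tails relative to the normal distribution.
2.91 vs 3.29: the larger is 3.29, so B has heavier tails.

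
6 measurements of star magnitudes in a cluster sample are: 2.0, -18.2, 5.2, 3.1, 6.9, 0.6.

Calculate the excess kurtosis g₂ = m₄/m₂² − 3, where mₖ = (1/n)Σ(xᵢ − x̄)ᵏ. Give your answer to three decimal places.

0.791

x̄ = -0.0667
Σ(xᵢ − x̄)² = 419.8333 ⇒ m₂ = 69.97222
Σ(xᵢ − x̄)⁴ = 111365.1038 ⇒ m₄ = 18560.85064
m₂² = 4896.11188
g₂ = m₄/m₂² − 3 = 3.79094 − 3 ≈ 0.791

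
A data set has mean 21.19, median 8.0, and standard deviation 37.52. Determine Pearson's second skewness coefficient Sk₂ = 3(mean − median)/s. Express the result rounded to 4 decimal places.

1.0546

Sk₂ = 3(21.19 − 8.0) / 37.52 = 3 × 13.1900 / 37.52
    = 39.5700 / 37.52 ≈ 1.0546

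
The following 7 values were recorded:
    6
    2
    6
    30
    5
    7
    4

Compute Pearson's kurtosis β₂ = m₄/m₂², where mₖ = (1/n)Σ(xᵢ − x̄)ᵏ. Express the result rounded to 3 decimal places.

x̄ = 8.5714
Σ(xᵢ − x̄)² = 551.7143 ⇒ m₂ = 78.81633
Σ(xᵢ − x̄)⁴ = 213407.4344 ⇒ m₄ = 30486.77634
m₂² = 6212.01333
β₂ = m₄/m₂² = 30486.77634 / 6212.01333 ≈ 4.908

4.908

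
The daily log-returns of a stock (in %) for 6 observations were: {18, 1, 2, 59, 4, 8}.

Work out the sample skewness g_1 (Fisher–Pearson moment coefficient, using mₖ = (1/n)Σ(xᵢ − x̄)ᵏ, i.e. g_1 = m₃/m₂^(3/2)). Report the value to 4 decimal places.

1.5103

x̄ = (18 + 1 + 2 + 59 + 4 + 8) / 6 = 15.3333
deviations (xᵢ − x̄): 2.6667, -14.3333, -13.3333, 43.6667, -11.3333, -7.3333
Σ(xᵢ − x̄)² = 2479.3333 ⇒ m₂ = 2479.3333/6 = 413.22222
Σ(xᵢ − x̄)³ = 76116.4444 ⇒ m₃ = 76116.4444/6 = 12686.07407
m₂^(3/2) = 413.22222^(1.5) = 8399.92684
g_1 = m₃ / m₂^(3/2) = 12686.07407 / 8399.92684 ≈ 1.5103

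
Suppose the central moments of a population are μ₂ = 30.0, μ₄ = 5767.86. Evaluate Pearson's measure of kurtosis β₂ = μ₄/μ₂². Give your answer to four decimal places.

μ₂² = 30.0² = 900.00000
μ₄/μ₂² = 5767.86 / 900.00000 = 6.40873
β₂ ≈ 6.4087

6.4087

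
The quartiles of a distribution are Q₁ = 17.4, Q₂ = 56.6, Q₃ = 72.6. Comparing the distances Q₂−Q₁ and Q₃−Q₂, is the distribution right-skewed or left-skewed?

Q₂ − Q₁ = 39.2;  Q₃ − Q₂ = 16.0
Q₂ − Q₁ > Q₃ − Q₂ ⇒ the lower half is more spread out ⇒ left-skewed.

left-skewed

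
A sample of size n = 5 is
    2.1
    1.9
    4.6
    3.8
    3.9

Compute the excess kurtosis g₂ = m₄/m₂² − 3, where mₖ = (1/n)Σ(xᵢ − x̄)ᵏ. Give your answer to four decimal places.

-1.6560

x̄ = 3.2600
Σ(xᵢ − x̄)² = 5.6920 ⇒ m₂ = 1.13840
Σ(xᵢ − x̄)⁴ = 8.7086 ⇒ m₄ = 1.74173
m₂² = 1.29595
g₂ = m₄/m₂² − 3 = 1.34397 − 3 ≈ -1.6560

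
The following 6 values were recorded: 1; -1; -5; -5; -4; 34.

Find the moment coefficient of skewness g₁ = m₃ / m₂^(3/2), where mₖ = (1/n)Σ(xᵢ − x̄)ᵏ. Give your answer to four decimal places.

x̄ = (1 - 1 - 5 - 5 - 4 + 34) / 6 = 3.3333
deviations (xᵢ − x̄): -2.3333, -4.3333, -8.3333, -8.3333, -7.3333, 30.6667
Σ(xᵢ − x̄)² = 1157.3333 ⇒ m₂ = 1157.3333/6 = 192.88889
Σ(xᵢ − x̄)³ = 27194.4444 ⇒ m₃ = 27194.4444/6 = 4532.40741
m₂^(3/2) = 192.88889^(1.5) = 2678.92662
g₁ = m₃ / m₂^(3/2) = 4532.40741 / 2678.92662 ≈ 1.6919

1.6919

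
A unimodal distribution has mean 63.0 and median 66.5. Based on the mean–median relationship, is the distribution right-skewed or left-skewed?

mean − median = 63.0 − 66.5 = -3.5
mean < median ⇒ the longer tail is on the left ⇒ left-skewed (negatively skewed).

left-skewed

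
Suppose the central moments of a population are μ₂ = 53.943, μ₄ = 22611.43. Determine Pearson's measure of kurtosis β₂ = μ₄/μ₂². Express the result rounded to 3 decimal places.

7.771

μ₂² = 53.943² = 2909.84725
μ₄/μ₂² = 22611.43 / 2909.84725 = 7.77066
β₂ ≈ 7.771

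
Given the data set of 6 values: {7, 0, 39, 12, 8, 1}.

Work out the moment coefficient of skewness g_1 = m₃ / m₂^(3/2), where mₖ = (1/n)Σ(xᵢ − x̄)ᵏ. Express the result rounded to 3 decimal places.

x̄ = (7 + 0 + 39 + 12 + 8 + 1) / 6 = 11.1667
deviations (xᵢ − x̄): -4.1667, -11.1667, 27.8333, 0.8333, -3.1667, -10.1667
Σ(xᵢ − x̄)² = 1030.8333 ⇒ m₂ = 1030.8333/6 = 171.80556
Σ(xᵢ − x̄)³ = 19015.5556 ⇒ m₃ = 19015.5556/6 = 3169.25926
m₂^(3/2) = 171.80556^(1.5) = 2251.93476
g_1 = m₃ / m₂^(3/2) = 3169.25926 / 2251.93476 ≈ 1.407

1.407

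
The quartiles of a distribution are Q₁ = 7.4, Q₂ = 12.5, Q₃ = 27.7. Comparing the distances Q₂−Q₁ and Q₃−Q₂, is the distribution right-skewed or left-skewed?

right-skewed

Q₂ − Q₁ = 5.1;  Q₃ − Q₂ = 15.2
Q₃ − Q₂ > Q₂ − Q₁ ⇒ the upper half is more spread out ⇒ right-skewed.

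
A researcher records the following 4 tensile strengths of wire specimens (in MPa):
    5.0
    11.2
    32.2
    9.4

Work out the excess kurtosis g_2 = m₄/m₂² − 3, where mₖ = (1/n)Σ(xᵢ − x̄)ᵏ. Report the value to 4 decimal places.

x̄ = 14.4500
Σ(xᵢ − x̄)² = 440.4300 ⇒ m₂ = 110.10750
Σ(xᵢ − x̄)⁴ = 108001.2593 ⇒ m₄ = 27000.31483
m₂² = 12123.66156
g_2 = m₄/m₂² − 3 = 2.22708 − 3 ≈ -0.7729

-0.7729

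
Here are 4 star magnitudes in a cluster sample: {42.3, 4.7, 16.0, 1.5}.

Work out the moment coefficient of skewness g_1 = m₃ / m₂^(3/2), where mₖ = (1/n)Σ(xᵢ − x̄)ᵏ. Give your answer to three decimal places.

0.806

x̄ = (42.3 + 4.7 + 16.0 + 1.5) / 4 = 16.1250
deviations (xᵢ − x̄): 26.1750, -11.4250, -0.1250, -14.6250
Σ(xᵢ − x̄)² = 1029.5675 ⇒ m₂ = 1029.5675/4 = 257.39187
Σ(xᵢ − x̄)³ = 13313.8294 ⇒ m₃ = 13313.8294/4 = 3328.45734
m₂^(3/2) = 257.39187^(1.5) = 4129.45036
g_1 = m₃ / m₂^(3/2) = 3328.45734 / 4129.45036 ≈ 0.806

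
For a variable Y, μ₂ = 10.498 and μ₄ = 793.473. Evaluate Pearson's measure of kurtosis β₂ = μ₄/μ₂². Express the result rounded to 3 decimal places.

7.200

μ₂² = 10.498² = 110.20800
μ₄/μ₂² = 793.473 / 110.20800 = 7.19978
β₂ ≈ 7.200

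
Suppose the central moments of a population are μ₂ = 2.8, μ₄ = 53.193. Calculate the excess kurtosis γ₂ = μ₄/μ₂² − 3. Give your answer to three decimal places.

3.785

μ₂² = 2.8² = 7.84000
μ₄/μ₂² = 53.193 / 7.84000 = 6.78482
γ₂ = 6.78482 − 3 ≈ 3.785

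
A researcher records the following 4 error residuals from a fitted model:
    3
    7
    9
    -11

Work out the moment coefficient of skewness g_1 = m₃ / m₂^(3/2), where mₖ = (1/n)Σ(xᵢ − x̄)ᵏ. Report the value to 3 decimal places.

-0.907

x̄ = (3 + 7 + 9 - 11) / 4 = 2.0000
deviations (xᵢ − x̄): 1.0000, 5.0000, 7.0000, -13.0000
Σ(xᵢ − x̄)² = 244.0000 ⇒ m₂ = 244.0000/4 = 61.00000
Σ(xᵢ − x̄)³ = -1728.0000 ⇒ m₃ = -1728.0000/4 = -432.00000
m₂^(3/2) = 61.00000^(1.5) = 476.42523
g_1 = m₃ / m₂^(3/2) = -432.00000 / 476.42523 ≈ -0.907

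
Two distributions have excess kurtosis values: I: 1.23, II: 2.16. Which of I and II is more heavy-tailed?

II

Higher excess kurtosis ⇒ heavier tails relative to the normal distribution.
1.23 vs 2.16: the larger is 2.16, so II has heavier tails.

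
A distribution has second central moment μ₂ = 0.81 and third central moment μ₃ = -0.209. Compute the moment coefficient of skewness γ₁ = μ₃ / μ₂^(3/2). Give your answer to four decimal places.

σ = √μ₂ = √0.81 = 0.90000
σ³ = μ₂^(3/2) = 0.72900
γ₁ = μ₃/σ³ = -0.209 / 0.72900 ≈ -0.2867

-0.2867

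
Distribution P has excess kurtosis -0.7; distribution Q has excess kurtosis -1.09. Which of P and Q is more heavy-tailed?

Higher excess kurtosis ⇒ heavier tails relative to the normal distribution.
-0.7 vs -1.09: the larger is -0.7, so P has heavier tails.

P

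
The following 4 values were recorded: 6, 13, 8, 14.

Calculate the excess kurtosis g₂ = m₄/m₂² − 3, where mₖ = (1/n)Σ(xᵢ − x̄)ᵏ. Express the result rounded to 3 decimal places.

x̄ = 10.2500
Σ(xᵢ − x̄)² = 44.7500 ⇒ m₂ = 11.18750
Σ(xᵢ − x̄)⁴ = 606.8281 ⇒ m₄ = 151.70703
m₂² = 125.16016
g₂ = m₄/m₂² − 3 = 1.21210 − 3 ≈ -1.788

-1.788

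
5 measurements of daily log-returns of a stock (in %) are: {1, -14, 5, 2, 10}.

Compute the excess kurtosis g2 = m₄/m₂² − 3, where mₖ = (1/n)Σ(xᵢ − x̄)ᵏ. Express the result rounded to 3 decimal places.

-0.339

x̄ = 0.8000
Σ(xᵢ − x̄)² = 322.8000 ⇒ m₂ = 64.56000
Σ(xᵢ − x̄)⁴ = 55455.6960 ⇒ m₄ = 11091.13920
m₂² = 4167.99360
g2 = m₄/m₂² − 3 = 2.66103 − 3 ≈ -0.339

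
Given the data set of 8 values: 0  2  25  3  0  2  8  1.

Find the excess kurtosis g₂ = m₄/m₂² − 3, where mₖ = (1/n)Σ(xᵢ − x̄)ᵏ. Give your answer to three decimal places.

x̄ = 5.1250
Σ(xᵢ − x̄)² = 496.8750 ⇒ m₂ = 62.10938
Σ(xᵢ − x̄)⁴ = 157986.0879 ⇒ m₄ = 19748.26099
m₂² = 3857.57446
g₂ = m₄/m₂² − 3 = 5.11935 − 3 ≈ 2.119

2.119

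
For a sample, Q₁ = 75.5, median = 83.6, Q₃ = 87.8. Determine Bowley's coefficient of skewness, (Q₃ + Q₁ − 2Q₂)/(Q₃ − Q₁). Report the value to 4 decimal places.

-0.3171

numerator: Q₃ + Q₁ − 2Q₂ = 87.8 + 75.5 − 2×83.6 = -3.9000
denominator: Q₃ − Q₁ = 87.8 − 75.5 = 12.3000
Bowley skewness = -3.9000 / 12.3000 ≈ -0.3171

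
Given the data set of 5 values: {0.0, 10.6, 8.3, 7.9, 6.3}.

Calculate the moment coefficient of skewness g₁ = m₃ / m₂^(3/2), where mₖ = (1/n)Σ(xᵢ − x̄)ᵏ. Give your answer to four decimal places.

-0.9569

x̄ = (0.0 + 10.6 + 8.3 + 7.9 + 6.3) / 5 = 6.6200
deviations (xᵢ − x̄): -6.6200, 3.9800, 1.6800, 1.2800, -0.3200
Σ(xᵢ − x̄)² = 64.2280 ⇒ m₂ = 64.2280/5 = 12.84560
Σ(xᵢ − x̄)³ = -220.2667 ⇒ m₃ = -220.2667/5 = -44.05334
m₂^(3/2) = 12.84560^(1.5) = 46.03961
g₁ = m₃ / m₂^(3/2) = -44.05334 / 46.03961 ≈ -0.9569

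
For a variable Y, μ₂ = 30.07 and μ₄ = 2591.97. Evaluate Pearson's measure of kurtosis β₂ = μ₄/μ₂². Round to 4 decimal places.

2.8666

μ₂² = 30.07² = 904.20490
μ₄/μ₂² = 2591.97 / 904.20490 = 2.86657
β₂ ≈ 2.8666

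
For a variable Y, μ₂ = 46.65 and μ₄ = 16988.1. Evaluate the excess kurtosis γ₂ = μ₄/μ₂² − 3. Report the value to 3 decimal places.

μ₂² = 46.65² = 2176.22250
μ₄/μ₂² = 16988.1 / 2176.22250 = 7.80623
γ₂ = 7.80623 − 3 ≈ 4.806

4.806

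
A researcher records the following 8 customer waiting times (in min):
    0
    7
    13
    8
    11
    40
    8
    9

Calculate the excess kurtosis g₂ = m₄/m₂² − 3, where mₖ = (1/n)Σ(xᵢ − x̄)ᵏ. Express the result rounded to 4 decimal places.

x̄ = 12.0000
Σ(xᵢ − x̄)² = 996.0000 ⇒ m₂ = 124.50000
Σ(xᵢ − x̄)⁴ = 636612.0000 ⇒ m₄ = 79576.50000
m₂² = 15500.25000
g₂ = m₄/m₂² − 3 = 5.13388 − 3 ≈ 2.1339

2.1339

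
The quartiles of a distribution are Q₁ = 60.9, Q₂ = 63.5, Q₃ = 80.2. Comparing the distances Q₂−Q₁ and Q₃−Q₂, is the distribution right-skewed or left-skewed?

right-skewed

Q₂ − Q₁ = 2.6;  Q₃ − Q₂ = 16.7
Q₃ − Q₂ > Q₂ − Q₁ ⇒ the upper half is more spread out ⇒ right-skewed.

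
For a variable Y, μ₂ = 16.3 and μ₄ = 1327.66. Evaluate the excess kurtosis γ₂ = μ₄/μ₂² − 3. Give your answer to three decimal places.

1.997

μ₂² = 16.3² = 265.69000
μ₄/μ₂² = 1327.66 / 265.69000 = 4.99703
γ₂ = 4.99703 − 3 ≈ 1.997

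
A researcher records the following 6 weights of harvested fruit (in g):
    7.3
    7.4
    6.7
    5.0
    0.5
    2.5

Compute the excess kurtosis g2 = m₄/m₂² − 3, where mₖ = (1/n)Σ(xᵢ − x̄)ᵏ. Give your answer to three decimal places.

x̄ = 4.9000
Σ(xᵢ − x̄)² = 40.3800 ⇒ m₂ = 6.73000
Σ(xᵢ − x̄)⁴ = 490.7250 ⇒ m₄ = 81.78750
m₂² = 45.29290
g2 = m₄/m₂² − 3 = 1.80575 − 3 ≈ -1.194

-1.194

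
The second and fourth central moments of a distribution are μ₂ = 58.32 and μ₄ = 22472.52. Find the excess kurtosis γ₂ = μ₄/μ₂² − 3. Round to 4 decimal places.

μ₂² = 58.32² = 3401.22240
μ₄/μ₂² = 22472.52 / 3401.22240 = 6.60719
γ₂ = 6.60719 − 3 ≈ 3.6072

3.6072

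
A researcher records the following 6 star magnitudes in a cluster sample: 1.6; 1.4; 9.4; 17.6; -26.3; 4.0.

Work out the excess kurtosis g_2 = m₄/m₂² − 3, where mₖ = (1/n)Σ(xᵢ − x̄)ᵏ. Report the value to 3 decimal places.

x̄ = 1.2833
Σ(xᵢ − x̄)² = 1100.4483 ⇒ m₂ = 183.40806
Σ(xᵢ − x̄)⁴ = 654152.9537 ⇒ m₄ = 109025.49229
m₂² = 33638.51484
g_2 = m₄/m₂² − 3 = 3.24109 − 3 ≈ 0.241

0.241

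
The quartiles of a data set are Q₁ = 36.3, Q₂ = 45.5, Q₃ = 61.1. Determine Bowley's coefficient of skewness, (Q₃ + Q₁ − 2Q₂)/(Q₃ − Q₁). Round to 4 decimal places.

0.2581

numerator: Q₃ + Q₁ − 2Q₂ = 61.1 + 36.3 − 2×45.5 = 6.4000
denominator: Q₃ − Q₁ = 61.1 − 36.3 = 24.8000
Bowley skewness = 6.4000 / 24.8000 ≈ 0.2581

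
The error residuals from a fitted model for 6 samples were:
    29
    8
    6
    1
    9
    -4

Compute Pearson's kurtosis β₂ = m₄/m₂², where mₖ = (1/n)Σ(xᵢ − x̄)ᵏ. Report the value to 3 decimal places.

3.131

x̄ = 8.1667
Σ(xᵢ − x̄)² = 638.8333 ⇒ m₂ = 106.47222
Σ(xᵢ − x̄)⁴ = 212952.8194 ⇒ m₄ = 35492.13657
m₂² = 11336.33410
β₂ = m₄/m₂² = 35492.13657 / 11336.33410 ≈ 3.131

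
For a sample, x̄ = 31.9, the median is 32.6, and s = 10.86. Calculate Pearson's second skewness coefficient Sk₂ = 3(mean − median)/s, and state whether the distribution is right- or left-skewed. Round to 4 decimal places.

Sk₂ = 3(31.9 − 32.6) / 10.86 = 3 × -0.7000 / 10.86
    = -2.1000 / 10.86 ≈ -0.1934
Sk₂ < 0 ⇒ mean < median ⇒ left-skewed (negative skew).

-0.1934, left-skewed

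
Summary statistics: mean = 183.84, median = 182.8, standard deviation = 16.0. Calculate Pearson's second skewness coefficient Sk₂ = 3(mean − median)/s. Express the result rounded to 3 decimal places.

0.195

Sk₂ = 3(183.84 − 182.8) / 16.0 = 3 × 1.0400 / 16.0
    = 3.1200 / 16.0 ≈ 0.195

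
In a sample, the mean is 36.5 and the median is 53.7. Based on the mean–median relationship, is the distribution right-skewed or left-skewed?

mean − median = 36.5 − 53.7 = -17.2
mean < median ⇒ the longer tail is on the left ⇒ left-skewed (negatively skewed).

left-skewed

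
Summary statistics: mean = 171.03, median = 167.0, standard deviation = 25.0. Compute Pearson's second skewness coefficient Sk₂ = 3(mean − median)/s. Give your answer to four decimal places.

0.4836

Sk₂ = 3(171.03 − 167.0) / 25.0 = 3 × 4.0300 / 25.0
    = 12.0900 / 25.0 ≈ 0.4836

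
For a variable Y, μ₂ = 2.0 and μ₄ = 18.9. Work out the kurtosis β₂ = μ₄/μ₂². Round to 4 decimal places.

4.7250

μ₂² = 2.0² = 4.00000
μ₄/μ₂² = 18.9 / 4.00000 = 4.72500
β₂ ≈ 4.7250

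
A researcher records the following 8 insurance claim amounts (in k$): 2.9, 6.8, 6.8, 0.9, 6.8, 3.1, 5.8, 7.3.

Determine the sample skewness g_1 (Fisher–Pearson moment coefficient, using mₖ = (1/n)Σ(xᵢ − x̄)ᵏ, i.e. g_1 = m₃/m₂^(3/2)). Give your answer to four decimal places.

-0.6697

x̄ = (2.9 + 6.8 + 6.8 + 0.9 + 6.8 + 3.1 + 5.8 + 7.3) / 8 = 5.0500
deviations (xᵢ − x̄): -2.1500, 1.7500, 1.7500, -4.1500, 1.7500, -1.9500, 0.7500, 2.2500
Σ(xᵢ − x̄)² = 40.4600 ⇒ m₂ = 40.4600/8 = 5.05750
Σ(xᵢ − x̄)³ = -60.9360 ⇒ m₃ = -60.9360/8 = -7.61700
m₂^(3/2) = 5.05750^(1.5) = 11.37375
g_1 = m₃ / m₂^(3/2) = -7.61700 / 11.37375 ≈ -0.6697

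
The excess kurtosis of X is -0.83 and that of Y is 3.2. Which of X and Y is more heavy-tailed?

Higher excess kurtosis ⇒ heavier tails relative to the normal distribution.
-0.83 vs 3.2: the larger is 3.2, so Y has heavier tails. (Y is leptokurtic — heavier-than-normal tails; the other is platykurtic.)

Y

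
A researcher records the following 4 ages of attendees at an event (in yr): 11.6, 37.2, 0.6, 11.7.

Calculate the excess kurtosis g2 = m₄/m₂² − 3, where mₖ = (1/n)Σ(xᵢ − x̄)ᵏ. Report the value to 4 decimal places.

-0.8704

x̄ = 15.2750
Σ(xᵢ − x̄)² = 722.3475 ⇒ m₂ = 180.58688
Σ(xᵢ − x̄)⁴ = 277801.6894 ⇒ m₄ = 69450.42235
m₂² = 32611.61942
g2 = m₄/m₂² − 3 = 2.12962 − 3 ≈ -0.8704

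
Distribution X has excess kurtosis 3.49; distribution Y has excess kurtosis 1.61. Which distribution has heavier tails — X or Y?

Higher excess kurtosis ⇒ heavier tails relative to the normal distribution.
3.49 vs 1.61: the larger is 3.49, so X has heavier tails.

X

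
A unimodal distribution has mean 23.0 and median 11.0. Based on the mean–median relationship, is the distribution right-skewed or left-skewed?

mean − median = 23.0 − 11.0 = 12.0
mean > median ⇒ the longer tail is on the right ⇒ right-skewed (positively skewed).

right-skewed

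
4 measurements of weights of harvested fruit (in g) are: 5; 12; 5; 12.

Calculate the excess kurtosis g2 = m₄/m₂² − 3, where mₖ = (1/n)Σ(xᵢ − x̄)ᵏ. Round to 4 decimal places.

-2.0000

x̄ = 8.5000
Σ(xᵢ − x̄)² = 49.0000 ⇒ m₂ = 12.25000
Σ(xᵢ − x̄)⁴ = 600.2500 ⇒ m₄ = 150.06250
m₂² = 150.06250
g2 = m₄/m₂² − 3 = 1.00000 − 3 ≈ -2.0000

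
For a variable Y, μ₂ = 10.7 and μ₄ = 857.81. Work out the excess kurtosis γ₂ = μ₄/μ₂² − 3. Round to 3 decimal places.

μ₂² = 10.7² = 114.49000
μ₄/μ₂² = 857.81 / 114.49000 = 7.49244
γ₂ = 7.49244 − 3 ≈ 4.492

4.492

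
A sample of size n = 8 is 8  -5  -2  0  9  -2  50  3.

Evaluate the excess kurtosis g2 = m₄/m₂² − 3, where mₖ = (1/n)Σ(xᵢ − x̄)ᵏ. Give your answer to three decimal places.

x̄ = 7.6250
Σ(xᵢ − x̄)² = 2221.8750 ⇒ m₂ = 277.73438
Σ(xᵢ − x̄)⁴ = 3270736.6816 ⇒ m₄ = 408842.08521
m₂² = 77136.38306
g2 = m₄/m₂² − 3 = 5.30025 − 3 ≈ 2.300

2.300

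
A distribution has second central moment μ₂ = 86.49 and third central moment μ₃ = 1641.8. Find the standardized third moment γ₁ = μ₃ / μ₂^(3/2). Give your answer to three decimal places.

2.041

σ = √μ₂ = √86.49 = 9.30000
σ³ = μ₂^(3/2) = 804.35700
γ₁ = μ₃/σ³ = 1641.8 / 804.35700 ≈ 2.041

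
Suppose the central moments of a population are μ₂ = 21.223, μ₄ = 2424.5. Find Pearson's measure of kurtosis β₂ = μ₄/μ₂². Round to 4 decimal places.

μ₂² = 21.223² = 450.41573
μ₄/μ₂² = 2424.5 / 450.41573 = 5.38280
β₂ ≈ 5.3828

5.3828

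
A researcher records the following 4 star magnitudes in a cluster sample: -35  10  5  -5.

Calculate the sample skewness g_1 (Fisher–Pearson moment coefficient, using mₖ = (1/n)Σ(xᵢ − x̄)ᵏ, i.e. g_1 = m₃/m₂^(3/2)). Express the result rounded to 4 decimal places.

x̄ = (-35 + 10 + 5 - 5) / 4 = -6.2500
deviations (xᵢ − x̄): -28.7500, 16.2500, 11.2500, 1.2500
Σ(xᵢ − x̄)² = 1218.7500 ⇒ m₂ = 1218.7500/4 = 304.68750
Σ(xᵢ − x̄)³ = -18046.8750 ⇒ m₃ = -18046.8750/4 = -4511.71875
m₂^(3/2) = 304.68750^(1.5) = 5318.41174
g_1 = m₃ / m₂^(3/2) = -4511.71875 / 5318.41174 ≈ -0.8483

-0.8483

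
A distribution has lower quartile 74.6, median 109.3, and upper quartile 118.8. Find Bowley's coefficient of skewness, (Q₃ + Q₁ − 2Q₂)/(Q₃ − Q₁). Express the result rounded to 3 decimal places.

-0.570

numerator: Q₃ + Q₁ − 2Q₂ = 118.8 + 74.6 − 2×109.3 = -25.2000
denominator: Q₃ − Q₁ = 118.8 − 74.6 = 44.2000
Bowley skewness = -25.2000 / 44.2000 ≈ -0.570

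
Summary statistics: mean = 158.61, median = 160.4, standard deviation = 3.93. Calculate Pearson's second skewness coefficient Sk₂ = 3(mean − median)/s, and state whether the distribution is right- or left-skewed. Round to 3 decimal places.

Sk₂ = 3(158.61 − 160.4) / 3.93 = 3 × -1.7900 / 3.93
    = -5.3700 / 3.93 ≈ -1.366
Sk₂ < 0 ⇒ mean < median ⇒ left-skewed (negative skew).

-1.366, left-skewed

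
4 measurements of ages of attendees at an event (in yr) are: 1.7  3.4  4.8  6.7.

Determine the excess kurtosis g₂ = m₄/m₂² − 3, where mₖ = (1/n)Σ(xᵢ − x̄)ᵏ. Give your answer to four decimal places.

-1.2678

x̄ = 4.1500
Σ(xᵢ − x̄)² = 13.4900 ⇒ m₂ = 3.37250
Σ(xᵢ − x̄)⁴ = 78.8074 ⇒ m₄ = 19.70186
m₂² = 11.37376
g₂ = m₄/m₂² − 3 = 1.73222 − 3 ≈ -1.2678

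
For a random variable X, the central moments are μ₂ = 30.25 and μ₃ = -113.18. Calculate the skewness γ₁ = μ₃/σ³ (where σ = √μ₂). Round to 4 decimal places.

-0.6803

σ = √μ₂ = √30.25 = 5.50000
σ³ = μ₂^(3/2) = 166.37500
γ₁ = μ₃/σ³ = -113.18 / 166.37500 ≈ -0.6803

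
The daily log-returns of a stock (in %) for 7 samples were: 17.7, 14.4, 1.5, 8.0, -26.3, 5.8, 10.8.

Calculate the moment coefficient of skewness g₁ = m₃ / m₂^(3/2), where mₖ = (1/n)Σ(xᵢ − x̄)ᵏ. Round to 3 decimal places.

x̄ = (17.7 + 14.4 + 1.5 + 8.0 - 26.3 + 5.8 + 10.8) / 7 = 4.5571
deviations (xᵢ − x̄): 13.1429, 9.8429, -3.0571, 3.4429, -30.8571, 1.2429, 6.2429
Σ(xᵢ − x̄)² = 1283.4971 ⇒ m₂ = 1283.4971/7 = 183.35673
Σ(xᵢ − x̄)³ = -25899.7554 ⇒ m₃ = -25899.7554/7 = -3699.96506
m₂^(3/2) = 183.35673^(1.5) = 2482.82037
g₁ = m₃ / m₂^(3/2) = -3699.96506 / 2482.82037 ≈ -1.490

-1.490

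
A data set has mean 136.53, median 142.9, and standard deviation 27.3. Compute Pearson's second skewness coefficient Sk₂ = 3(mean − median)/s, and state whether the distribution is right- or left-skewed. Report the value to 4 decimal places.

-0.7000, left-skewed

Sk₂ = 3(136.53 − 142.9) / 27.3 = 3 × -6.3700 / 27.3
    = -19.1100 / 27.3 ≈ -0.7000
Sk₂ < 0 ⇒ mean < median ⇒ left-skewed (negative skew).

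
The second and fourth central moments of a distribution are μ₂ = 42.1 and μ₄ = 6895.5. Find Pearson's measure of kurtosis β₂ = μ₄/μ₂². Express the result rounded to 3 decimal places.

μ₂² = 42.1² = 1772.41000
μ₄/μ₂² = 6895.5 / 1772.41000 = 3.89047
β₂ ≈ 3.890

3.890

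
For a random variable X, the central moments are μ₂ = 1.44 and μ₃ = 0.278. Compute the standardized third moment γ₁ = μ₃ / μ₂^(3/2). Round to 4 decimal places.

0.1609

σ = √μ₂ = √1.44 = 1.20000
σ³ = μ₂^(3/2) = 1.72800
γ₁ = μ₃/σ³ = 0.278 / 1.72800 ≈ 0.1609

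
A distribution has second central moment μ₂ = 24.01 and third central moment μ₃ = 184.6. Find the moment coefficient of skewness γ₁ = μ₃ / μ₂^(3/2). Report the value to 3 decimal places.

1.569

σ = √μ₂ = √24.01 = 4.90000
σ³ = μ₂^(3/2) = 117.64900
γ₁ = μ₃/σ³ = 184.6 / 117.64900 ≈ 1.569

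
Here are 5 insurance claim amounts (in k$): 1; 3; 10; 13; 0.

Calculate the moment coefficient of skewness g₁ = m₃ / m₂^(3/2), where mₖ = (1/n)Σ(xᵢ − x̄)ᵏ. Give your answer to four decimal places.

0.4070

x̄ = (1 + 3 + 10 + 13 + 0) / 5 = 5.4000
deviations (xᵢ − x̄): -4.4000, -2.4000, 4.6000, 7.6000, -5.4000
Σ(xᵢ − x̄)² = 133.2000 ⇒ m₂ = 133.2000/5 = 26.64000
Σ(xᵢ − x̄)³ = 279.8400 ⇒ m₃ = 279.8400/5 = 55.96800
m₂^(3/2) = 26.64000^(1.5) = 137.49957
g₁ = m₃ / m₂^(3/2) = 55.96800 / 137.49957 ≈ 0.4070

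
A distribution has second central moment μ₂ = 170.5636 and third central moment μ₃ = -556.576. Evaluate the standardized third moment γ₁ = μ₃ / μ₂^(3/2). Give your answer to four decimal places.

-0.2499

σ = √μ₂ = √170.5636 = 13.06000
σ³ = μ₂^(3/2) = 2227.56062
γ₁ = μ₃/σ³ = -556.576 / 2227.56062 ≈ -0.2499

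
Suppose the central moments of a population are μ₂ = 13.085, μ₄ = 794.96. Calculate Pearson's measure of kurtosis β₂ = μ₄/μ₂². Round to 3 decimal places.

4.643

μ₂² = 13.085² = 171.21723
μ₄/μ₂² = 794.96 / 171.21723 = 4.64299
β₂ ≈ 4.643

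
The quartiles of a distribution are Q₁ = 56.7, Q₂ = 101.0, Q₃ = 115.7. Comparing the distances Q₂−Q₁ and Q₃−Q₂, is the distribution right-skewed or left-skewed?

Q₂ − Q₁ = 44.3;  Q₃ − Q₂ = 14.7
Q₂ − Q₁ > Q₃ − Q₂ ⇒ the lower half is more spread out ⇒ left-skewed.

left-skewed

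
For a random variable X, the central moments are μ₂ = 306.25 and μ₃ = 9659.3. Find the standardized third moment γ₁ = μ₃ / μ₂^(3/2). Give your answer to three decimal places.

1.802

σ = √μ₂ = √306.25 = 17.50000
σ³ = μ₂^(3/2) = 5359.37500
γ₁ = μ₃/σ³ = 9659.3 / 5359.37500 ≈ 1.802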